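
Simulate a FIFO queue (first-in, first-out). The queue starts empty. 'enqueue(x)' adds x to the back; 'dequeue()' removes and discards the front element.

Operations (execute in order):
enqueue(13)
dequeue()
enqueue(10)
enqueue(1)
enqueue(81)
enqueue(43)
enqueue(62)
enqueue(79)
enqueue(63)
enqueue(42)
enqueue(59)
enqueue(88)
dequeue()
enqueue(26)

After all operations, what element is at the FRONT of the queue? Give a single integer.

enqueue(13): queue = [13]
dequeue(): queue = []
enqueue(10): queue = [10]
enqueue(1): queue = [10, 1]
enqueue(81): queue = [10, 1, 81]
enqueue(43): queue = [10, 1, 81, 43]
enqueue(62): queue = [10, 1, 81, 43, 62]
enqueue(79): queue = [10, 1, 81, 43, 62, 79]
enqueue(63): queue = [10, 1, 81, 43, 62, 79, 63]
enqueue(42): queue = [10, 1, 81, 43, 62, 79, 63, 42]
enqueue(59): queue = [10, 1, 81, 43, 62, 79, 63, 42, 59]
enqueue(88): queue = [10, 1, 81, 43, 62, 79, 63, 42, 59, 88]
dequeue(): queue = [1, 81, 43, 62, 79, 63, 42, 59, 88]
enqueue(26): queue = [1, 81, 43, 62, 79, 63, 42, 59, 88, 26]

Answer: 1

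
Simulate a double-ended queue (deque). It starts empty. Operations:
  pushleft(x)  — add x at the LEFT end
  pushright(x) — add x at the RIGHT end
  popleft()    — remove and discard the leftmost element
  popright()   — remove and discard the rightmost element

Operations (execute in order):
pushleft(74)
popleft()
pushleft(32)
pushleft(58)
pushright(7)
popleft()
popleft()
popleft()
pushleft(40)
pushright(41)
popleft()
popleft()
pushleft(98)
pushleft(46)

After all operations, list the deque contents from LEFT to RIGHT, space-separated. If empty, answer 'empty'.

pushleft(74): [74]
popleft(): []
pushleft(32): [32]
pushleft(58): [58, 32]
pushright(7): [58, 32, 7]
popleft(): [32, 7]
popleft(): [7]
popleft(): []
pushleft(40): [40]
pushright(41): [40, 41]
popleft(): [41]
popleft(): []
pushleft(98): [98]
pushleft(46): [46, 98]

Answer: 46 98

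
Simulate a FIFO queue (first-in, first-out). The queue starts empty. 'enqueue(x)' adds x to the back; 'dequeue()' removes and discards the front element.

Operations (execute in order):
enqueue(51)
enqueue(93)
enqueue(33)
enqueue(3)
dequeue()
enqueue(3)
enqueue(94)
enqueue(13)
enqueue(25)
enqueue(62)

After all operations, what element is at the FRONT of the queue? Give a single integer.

enqueue(51): queue = [51]
enqueue(93): queue = [51, 93]
enqueue(33): queue = [51, 93, 33]
enqueue(3): queue = [51, 93, 33, 3]
dequeue(): queue = [93, 33, 3]
enqueue(3): queue = [93, 33, 3, 3]
enqueue(94): queue = [93, 33, 3, 3, 94]
enqueue(13): queue = [93, 33, 3, 3, 94, 13]
enqueue(25): queue = [93, 33, 3, 3, 94, 13, 25]
enqueue(62): queue = [93, 33, 3, 3, 94, 13, 25, 62]

Answer: 93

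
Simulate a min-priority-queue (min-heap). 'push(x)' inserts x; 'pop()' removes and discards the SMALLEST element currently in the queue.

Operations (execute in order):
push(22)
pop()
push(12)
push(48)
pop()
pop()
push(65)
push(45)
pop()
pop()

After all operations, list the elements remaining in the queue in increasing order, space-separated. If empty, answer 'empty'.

push(22): heap contents = [22]
pop() → 22: heap contents = []
push(12): heap contents = [12]
push(48): heap contents = [12, 48]
pop() → 12: heap contents = [48]
pop() → 48: heap contents = []
push(65): heap contents = [65]
push(45): heap contents = [45, 65]
pop() → 45: heap contents = [65]
pop() → 65: heap contents = []

Answer: empty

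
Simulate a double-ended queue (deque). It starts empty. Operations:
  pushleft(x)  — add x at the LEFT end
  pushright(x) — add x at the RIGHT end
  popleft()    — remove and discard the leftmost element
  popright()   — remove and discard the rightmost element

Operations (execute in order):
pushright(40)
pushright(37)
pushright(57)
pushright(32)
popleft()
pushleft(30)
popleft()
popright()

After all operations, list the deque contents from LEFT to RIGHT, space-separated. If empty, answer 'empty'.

Answer: 37 57

Derivation:
pushright(40): [40]
pushright(37): [40, 37]
pushright(57): [40, 37, 57]
pushright(32): [40, 37, 57, 32]
popleft(): [37, 57, 32]
pushleft(30): [30, 37, 57, 32]
popleft(): [37, 57, 32]
popright(): [37, 57]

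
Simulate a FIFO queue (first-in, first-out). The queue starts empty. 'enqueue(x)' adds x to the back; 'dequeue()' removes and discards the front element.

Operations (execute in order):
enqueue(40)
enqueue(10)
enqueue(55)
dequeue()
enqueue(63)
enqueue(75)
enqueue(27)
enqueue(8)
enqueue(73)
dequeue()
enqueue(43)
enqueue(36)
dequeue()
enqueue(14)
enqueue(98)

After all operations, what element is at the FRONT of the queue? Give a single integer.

Answer: 63

Derivation:
enqueue(40): queue = [40]
enqueue(10): queue = [40, 10]
enqueue(55): queue = [40, 10, 55]
dequeue(): queue = [10, 55]
enqueue(63): queue = [10, 55, 63]
enqueue(75): queue = [10, 55, 63, 75]
enqueue(27): queue = [10, 55, 63, 75, 27]
enqueue(8): queue = [10, 55, 63, 75, 27, 8]
enqueue(73): queue = [10, 55, 63, 75, 27, 8, 73]
dequeue(): queue = [55, 63, 75, 27, 8, 73]
enqueue(43): queue = [55, 63, 75, 27, 8, 73, 43]
enqueue(36): queue = [55, 63, 75, 27, 8, 73, 43, 36]
dequeue(): queue = [63, 75, 27, 8, 73, 43, 36]
enqueue(14): queue = [63, 75, 27, 8, 73, 43, 36, 14]
enqueue(98): queue = [63, 75, 27, 8, 73, 43, 36, 14, 98]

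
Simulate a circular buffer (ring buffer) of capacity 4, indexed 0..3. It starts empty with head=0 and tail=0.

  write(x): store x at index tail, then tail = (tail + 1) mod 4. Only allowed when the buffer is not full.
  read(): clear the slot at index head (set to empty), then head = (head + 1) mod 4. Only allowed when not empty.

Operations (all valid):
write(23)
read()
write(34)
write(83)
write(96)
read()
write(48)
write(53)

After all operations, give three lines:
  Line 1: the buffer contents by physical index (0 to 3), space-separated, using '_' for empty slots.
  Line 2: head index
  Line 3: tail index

Answer: 48 53 83 96
2
2

Derivation:
write(23): buf=[23 _ _ _], head=0, tail=1, size=1
read(): buf=[_ _ _ _], head=1, tail=1, size=0
write(34): buf=[_ 34 _ _], head=1, tail=2, size=1
write(83): buf=[_ 34 83 _], head=1, tail=3, size=2
write(96): buf=[_ 34 83 96], head=1, tail=0, size=3
read(): buf=[_ _ 83 96], head=2, tail=0, size=2
write(48): buf=[48 _ 83 96], head=2, tail=1, size=3
write(53): buf=[48 53 83 96], head=2, tail=2, size=4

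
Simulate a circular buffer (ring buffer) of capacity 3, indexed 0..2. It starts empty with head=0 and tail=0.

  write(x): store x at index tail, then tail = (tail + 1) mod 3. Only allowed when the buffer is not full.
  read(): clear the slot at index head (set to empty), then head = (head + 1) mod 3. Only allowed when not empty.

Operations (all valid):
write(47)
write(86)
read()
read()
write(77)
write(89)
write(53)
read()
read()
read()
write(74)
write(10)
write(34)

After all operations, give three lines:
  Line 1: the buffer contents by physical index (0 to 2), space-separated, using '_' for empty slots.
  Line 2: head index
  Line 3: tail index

write(47): buf=[47 _ _], head=0, tail=1, size=1
write(86): buf=[47 86 _], head=0, tail=2, size=2
read(): buf=[_ 86 _], head=1, tail=2, size=1
read(): buf=[_ _ _], head=2, tail=2, size=0
write(77): buf=[_ _ 77], head=2, tail=0, size=1
write(89): buf=[89 _ 77], head=2, tail=1, size=2
write(53): buf=[89 53 77], head=2, tail=2, size=3
read(): buf=[89 53 _], head=0, tail=2, size=2
read(): buf=[_ 53 _], head=1, tail=2, size=1
read(): buf=[_ _ _], head=2, tail=2, size=0
write(74): buf=[_ _ 74], head=2, tail=0, size=1
write(10): buf=[10 _ 74], head=2, tail=1, size=2
write(34): buf=[10 34 74], head=2, tail=2, size=3

Answer: 10 34 74
2
2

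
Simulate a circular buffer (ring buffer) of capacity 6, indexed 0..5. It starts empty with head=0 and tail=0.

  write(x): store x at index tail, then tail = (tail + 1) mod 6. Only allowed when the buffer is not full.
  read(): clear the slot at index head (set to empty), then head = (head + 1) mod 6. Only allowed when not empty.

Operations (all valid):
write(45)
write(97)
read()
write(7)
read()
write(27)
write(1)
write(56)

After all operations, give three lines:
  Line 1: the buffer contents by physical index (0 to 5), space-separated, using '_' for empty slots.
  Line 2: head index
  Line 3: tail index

write(45): buf=[45 _ _ _ _ _], head=0, tail=1, size=1
write(97): buf=[45 97 _ _ _ _], head=0, tail=2, size=2
read(): buf=[_ 97 _ _ _ _], head=1, tail=2, size=1
write(7): buf=[_ 97 7 _ _ _], head=1, tail=3, size=2
read(): buf=[_ _ 7 _ _ _], head=2, tail=3, size=1
write(27): buf=[_ _ 7 27 _ _], head=2, tail=4, size=2
write(1): buf=[_ _ 7 27 1 _], head=2, tail=5, size=3
write(56): buf=[_ _ 7 27 1 56], head=2, tail=0, size=4

Answer: _ _ 7 27 1 56
2
0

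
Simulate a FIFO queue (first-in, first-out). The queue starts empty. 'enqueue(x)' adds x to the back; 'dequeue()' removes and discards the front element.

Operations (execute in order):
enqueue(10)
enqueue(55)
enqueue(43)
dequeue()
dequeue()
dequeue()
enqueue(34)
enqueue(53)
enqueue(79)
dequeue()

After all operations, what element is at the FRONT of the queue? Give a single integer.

enqueue(10): queue = [10]
enqueue(55): queue = [10, 55]
enqueue(43): queue = [10, 55, 43]
dequeue(): queue = [55, 43]
dequeue(): queue = [43]
dequeue(): queue = []
enqueue(34): queue = [34]
enqueue(53): queue = [34, 53]
enqueue(79): queue = [34, 53, 79]
dequeue(): queue = [53, 79]

Answer: 53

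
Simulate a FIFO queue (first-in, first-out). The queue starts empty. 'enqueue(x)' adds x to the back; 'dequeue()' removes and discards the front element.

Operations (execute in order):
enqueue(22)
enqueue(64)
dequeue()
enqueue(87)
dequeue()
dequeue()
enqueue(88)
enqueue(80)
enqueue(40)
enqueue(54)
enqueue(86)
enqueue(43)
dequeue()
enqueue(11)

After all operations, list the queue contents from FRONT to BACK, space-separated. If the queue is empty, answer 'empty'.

enqueue(22): [22]
enqueue(64): [22, 64]
dequeue(): [64]
enqueue(87): [64, 87]
dequeue(): [87]
dequeue(): []
enqueue(88): [88]
enqueue(80): [88, 80]
enqueue(40): [88, 80, 40]
enqueue(54): [88, 80, 40, 54]
enqueue(86): [88, 80, 40, 54, 86]
enqueue(43): [88, 80, 40, 54, 86, 43]
dequeue(): [80, 40, 54, 86, 43]
enqueue(11): [80, 40, 54, 86, 43, 11]

Answer: 80 40 54 86 43 11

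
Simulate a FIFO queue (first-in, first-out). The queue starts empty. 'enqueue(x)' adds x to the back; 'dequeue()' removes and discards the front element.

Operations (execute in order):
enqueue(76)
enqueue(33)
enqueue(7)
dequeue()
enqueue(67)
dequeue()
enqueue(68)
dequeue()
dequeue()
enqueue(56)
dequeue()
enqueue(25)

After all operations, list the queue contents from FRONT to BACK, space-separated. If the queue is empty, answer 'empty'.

Answer: 56 25

Derivation:
enqueue(76): [76]
enqueue(33): [76, 33]
enqueue(7): [76, 33, 7]
dequeue(): [33, 7]
enqueue(67): [33, 7, 67]
dequeue(): [7, 67]
enqueue(68): [7, 67, 68]
dequeue(): [67, 68]
dequeue(): [68]
enqueue(56): [68, 56]
dequeue(): [56]
enqueue(25): [56, 25]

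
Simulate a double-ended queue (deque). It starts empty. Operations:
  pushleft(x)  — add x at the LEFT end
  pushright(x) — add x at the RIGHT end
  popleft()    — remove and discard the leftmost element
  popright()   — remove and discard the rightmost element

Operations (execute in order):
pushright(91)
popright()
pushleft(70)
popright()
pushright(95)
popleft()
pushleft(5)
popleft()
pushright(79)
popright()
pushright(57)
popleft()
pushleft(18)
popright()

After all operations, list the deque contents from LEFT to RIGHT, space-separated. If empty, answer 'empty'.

pushright(91): [91]
popright(): []
pushleft(70): [70]
popright(): []
pushright(95): [95]
popleft(): []
pushleft(5): [5]
popleft(): []
pushright(79): [79]
popright(): []
pushright(57): [57]
popleft(): []
pushleft(18): [18]
popright(): []

Answer: empty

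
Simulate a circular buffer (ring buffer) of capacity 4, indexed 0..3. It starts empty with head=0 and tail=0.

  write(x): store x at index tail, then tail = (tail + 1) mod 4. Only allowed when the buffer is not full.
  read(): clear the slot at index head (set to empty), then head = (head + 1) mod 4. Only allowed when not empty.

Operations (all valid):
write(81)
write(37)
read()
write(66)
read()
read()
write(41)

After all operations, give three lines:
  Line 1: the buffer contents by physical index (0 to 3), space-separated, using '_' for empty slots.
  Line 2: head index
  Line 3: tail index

write(81): buf=[81 _ _ _], head=0, tail=1, size=1
write(37): buf=[81 37 _ _], head=0, tail=2, size=2
read(): buf=[_ 37 _ _], head=1, tail=2, size=1
write(66): buf=[_ 37 66 _], head=1, tail=3, size=2
read(): buf=[_ _ 66 _], head=2, tail=3, size=1
read(): buf=[_ _ _ _], head=3, tail=3, size=0
write(41): buf=[_ _ _ 41], head=3, tail=0, size=1

Answer: _ _ _ 41
3
0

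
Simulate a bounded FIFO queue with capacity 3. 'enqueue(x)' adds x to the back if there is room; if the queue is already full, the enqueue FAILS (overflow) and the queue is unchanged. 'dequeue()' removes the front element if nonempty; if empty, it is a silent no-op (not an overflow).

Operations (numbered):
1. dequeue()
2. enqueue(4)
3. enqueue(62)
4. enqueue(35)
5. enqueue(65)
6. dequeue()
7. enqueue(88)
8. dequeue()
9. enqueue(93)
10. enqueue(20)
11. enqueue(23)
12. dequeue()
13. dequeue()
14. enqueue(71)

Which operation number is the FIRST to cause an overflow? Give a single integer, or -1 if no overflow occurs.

1. dequeue(): empty, no-op, size=0
2. enqueue(4): size=1
3. enqueue(62): size=2
4. enqueue(35): size=3
5. enqueue(65): size=3=cap → OVERFLOW (fail)
6. dequeue(): size=2
7. enqueue(88): size=3
8. dequeue(): size=2
9. enqueue(93): size=3
10. enqueue(20): size=3=cap → OVERFLOW (fail)
11. enqueue(23): size=3=cap → OVERFLOW (fail)
12. dequeue(): size=2
13. dequeue(): size=1
14. enqueue(71): size=2

Answer: 5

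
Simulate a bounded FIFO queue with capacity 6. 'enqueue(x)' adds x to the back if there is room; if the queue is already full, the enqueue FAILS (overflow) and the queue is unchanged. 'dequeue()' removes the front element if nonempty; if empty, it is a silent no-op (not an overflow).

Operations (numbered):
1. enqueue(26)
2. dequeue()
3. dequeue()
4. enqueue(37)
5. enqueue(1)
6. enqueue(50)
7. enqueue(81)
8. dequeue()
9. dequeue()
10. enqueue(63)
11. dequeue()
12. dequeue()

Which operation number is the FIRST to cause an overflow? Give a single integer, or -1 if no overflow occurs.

1. enqueue(26): size=1
2. dequeue(): size=0
3. dequeue(): empty, no-op, size=0
4. enqueue(37): size=1
5. enqueue(1): size=2
6. enqueue(50): size=3
7. enqueue(81): size=4
8. dequeue(): size=3
9. dequeue(): size=2
10. enqueue(63): size=3
11. dequeue(): size=2
12. dequeue(): size=1

Answer: -1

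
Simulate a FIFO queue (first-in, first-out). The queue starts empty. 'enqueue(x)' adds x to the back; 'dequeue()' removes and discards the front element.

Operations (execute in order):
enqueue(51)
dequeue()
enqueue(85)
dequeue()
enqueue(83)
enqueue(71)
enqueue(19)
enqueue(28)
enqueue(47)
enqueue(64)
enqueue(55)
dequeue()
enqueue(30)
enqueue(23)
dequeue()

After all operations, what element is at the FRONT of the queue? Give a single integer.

Answer: 19

Derivation:
enqueue(51): queue = [51]
dequeue(): queue = []
enqueue(85): queue = [85]
dequeue(): queue = []
enqueue(83): queue = [83]
enqueue(71): queue = [83, 71]
enqueue(19): queue = [83, 71, 19]
enqueue(28): queue = [83, 71, 19, 28]
enqueue(47): queue = [83, 71, 19, 28, 47]
enqueue(64): queue = [83, 71, 19, 28, 47, 64]
enqueue(55): queue = [83, 71, 19, 28, 47, 64, 55]
dequeue(): queue = [71, 19, 28, 47, 64, 55]
enqueue(30): queue = [71, 19, 28, 47, 64, 55, 30]
enqueue(23): queue = [71, 19, 28, 47, 64, 55, 30, 23]
dequeue(): queue = [19, 28, 47, 64, 55, 30, 23]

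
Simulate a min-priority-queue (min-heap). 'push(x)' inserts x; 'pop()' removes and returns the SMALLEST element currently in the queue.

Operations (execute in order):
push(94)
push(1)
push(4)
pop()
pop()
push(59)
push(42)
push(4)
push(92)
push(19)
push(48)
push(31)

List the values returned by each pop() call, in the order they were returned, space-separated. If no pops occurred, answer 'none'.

push(94): heap contents = [94]
push(1): heap contents = [1, 94]
push(4): heap contents = [1, 4, 94]
pop() → 1: heap contents = [4, 94]
pop() → 4: heap contents = [94]
push(59): heap contents = [59, 94]
push(42): heap contents = [42, 59, 94]
push(4): heap contents = [4, 42, 59, 94]
push(92): heap contents = [4, 42, 59, 92, 94]
push(19): heap contents = [4, 19, 42, 59, 92, 94]
push(48): heap contents = [4, 19, 42, 48, 59, 92, 94]
push(31): heap contents = [4, 19, 31, 42, 48, 59, 92, 94]

Answer: 1 4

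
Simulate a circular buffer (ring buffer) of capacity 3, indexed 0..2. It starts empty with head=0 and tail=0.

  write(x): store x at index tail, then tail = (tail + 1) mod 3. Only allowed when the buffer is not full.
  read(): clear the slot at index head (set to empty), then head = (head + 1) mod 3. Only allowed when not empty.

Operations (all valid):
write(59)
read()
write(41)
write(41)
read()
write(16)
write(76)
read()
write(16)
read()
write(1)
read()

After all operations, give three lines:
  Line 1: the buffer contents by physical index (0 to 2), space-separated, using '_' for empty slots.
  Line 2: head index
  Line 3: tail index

write(59): buf=[59 _ _], head=0, tail=1, size=1
read(): buf=[_ _ _], head=1, tail=1, size=0
write(41): buf=[_ 41 _], head=1, tail=2, size=1
write(41): buf=[_ 41 41], head=1, tail=0, size=2
read(): buf=[_ _ 41], head=2, tail=0, size=1
write(16): buf=[16 _ 41], head=2, tail=1, size=2
write(76): buf=[16 76 41], head=2, tail=2, size=3
read(): buf=[16 76 _], head=0, tail=2, size=2
write(16): buf=[16 76 16], head=0, tail=0, size=3
read(): buf=[_ 76 16], head=1, tail=0, size=2
write(1): buf=[1 76 16], head=1, tail=1, size=3
read(): buf=[1 _ 16], head=2, tail=1, size=2

Answer: 1 _ 16
2
1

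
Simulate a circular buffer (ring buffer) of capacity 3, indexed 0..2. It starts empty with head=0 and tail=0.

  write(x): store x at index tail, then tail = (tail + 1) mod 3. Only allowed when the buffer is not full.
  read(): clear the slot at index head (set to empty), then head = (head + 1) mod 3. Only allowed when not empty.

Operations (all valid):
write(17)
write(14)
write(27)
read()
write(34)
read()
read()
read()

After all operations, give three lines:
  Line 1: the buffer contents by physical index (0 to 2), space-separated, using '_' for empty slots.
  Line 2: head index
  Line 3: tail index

Answer: _ _ _
1
1

Derivation:
write(17): buf=[17 _ _], head=0, tail=1, size=1
write(14): buf=[17 14 _], head=0, tail=2, size=2
write(27): buf=[17 14 27], head=0, tail=0, size=3
read(): buf=[_ 14 27], head=1, tail=0, size=2
write(34): buf=[34 14 27], head=1, tail=1, size=3
read(): buf=[34 _ 27], head=2, tail=1, size=2
read(): buf=[34 _ _], head=0, tail=1, size=1
read(): buf=[_ _ _], head=1, tail=1, size=0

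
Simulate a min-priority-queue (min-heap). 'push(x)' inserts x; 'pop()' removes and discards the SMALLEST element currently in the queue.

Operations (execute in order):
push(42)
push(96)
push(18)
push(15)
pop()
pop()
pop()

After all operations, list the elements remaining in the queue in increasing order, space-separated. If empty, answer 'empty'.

push(42): heap contents = [42]
push(96): heap contents = [42, 96]
push(18): heap contents = [18, 42, 96]
push(15): heap contents = [15, 18, 42, 96]
pop() → 15: heap contents = [18, 42, 96]
pop() → 18: heap contents = [42, 96]
pop() → 42: heap contents = [96]

Answer: 96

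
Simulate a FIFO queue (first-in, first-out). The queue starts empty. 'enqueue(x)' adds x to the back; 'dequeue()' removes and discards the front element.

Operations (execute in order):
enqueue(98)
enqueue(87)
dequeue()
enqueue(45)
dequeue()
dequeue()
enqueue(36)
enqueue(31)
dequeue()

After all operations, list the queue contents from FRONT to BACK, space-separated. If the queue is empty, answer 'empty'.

Answer: 31

Derivation:
enqueue(98): [98]
enqueue(87): [98, 87]
dequeue(): [87]
enqueue(45): [87, 45]
dequeue(): [45]
dequeue(): []
enqueue(36): [36]
enqueue(31): [36, 31]
dequeue(): [31]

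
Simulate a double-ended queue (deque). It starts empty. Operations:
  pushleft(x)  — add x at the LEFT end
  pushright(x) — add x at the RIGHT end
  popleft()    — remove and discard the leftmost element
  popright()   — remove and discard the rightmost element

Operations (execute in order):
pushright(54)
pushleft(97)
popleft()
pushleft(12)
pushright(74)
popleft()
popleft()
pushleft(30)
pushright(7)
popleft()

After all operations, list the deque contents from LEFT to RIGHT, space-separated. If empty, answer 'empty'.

pushright(54): [54]
pushleft(97): [97, 54]
popleft(): [54]
pushleft(12): [12, 54]
pushright(74): [12, 54, 74]
popleft(): [54, 74]
popleft(): [74]
pushleft(30): [30, 74]
pushright(7): [30, 74, 7]
popleft(): [74, 7]

Answer: 74 7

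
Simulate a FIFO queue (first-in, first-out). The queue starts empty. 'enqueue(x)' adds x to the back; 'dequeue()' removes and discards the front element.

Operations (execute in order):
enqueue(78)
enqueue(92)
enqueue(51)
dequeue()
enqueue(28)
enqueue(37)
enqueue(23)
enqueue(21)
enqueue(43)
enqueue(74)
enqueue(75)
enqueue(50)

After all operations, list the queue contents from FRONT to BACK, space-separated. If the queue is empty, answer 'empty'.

enqueue(78): [78]
enqueue(92): [78, 92]
enqueue(51): [78, 92, 51]
dequeue(): [92, 51]
enqueue(28): [92, 51, 28]
enqueue(37): [92, 51, 28, 37]
enqueue(23): [92, 51, 28, 37, 23]
enqueue(21): [92, 51, 28, 37, 23, 21]
enqueue(43): [92, 51, 28, 37, 23, 21, 43]
enqueue(74): [92, 51, 28, 37, 23, 21, 43, 74]
enqueue(75): [92, 51, 28, 37, 23, 21, 43, 74, 75]
enqueue(50): [92, 51, 28, 37, 23, 21, 43, 74, 75, 50]

Answer: 92 51 28 37 23 21 43 74 75 50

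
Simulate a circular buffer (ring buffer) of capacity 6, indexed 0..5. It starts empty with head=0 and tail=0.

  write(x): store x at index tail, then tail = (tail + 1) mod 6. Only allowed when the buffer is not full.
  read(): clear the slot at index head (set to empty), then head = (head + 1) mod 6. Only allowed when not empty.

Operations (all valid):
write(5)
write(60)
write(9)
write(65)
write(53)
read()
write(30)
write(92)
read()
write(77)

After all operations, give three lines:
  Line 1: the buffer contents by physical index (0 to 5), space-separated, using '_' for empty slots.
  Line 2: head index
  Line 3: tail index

Answer: 92 77 9 65 53 30
2
2

Derivation:
write(5): buf=[5 _ _ _ _ _], head=0, tail=1, size=1
write(60): buf=[5 60 _ _ _ _], head=0, tail=2, size=2
write(9): buf=[5 60 9 _ _ _], head=0, tail=3, size=3
write(65): buf=[5 60 9 65 _ _], head=0, tail=4, size=4
write(53): buf=[5 60 9 65 53 _], head=0, tail=5, size=5
read(): buf=[_ 60 9 65 53 _], head=1, tail=5, size=4
write(30): buf=[_ 60 9 65 53 30], head=1, tail=0, size=5
write(92): buf=[92 60 9 65 53 30], head=1, tail=1, size=6
read(): buf=[92 _ 9 65 53 30], head=2, tail=1, size=5
write(77): buf=[92 77 9 65 53 30], head=2, tail=2, size=6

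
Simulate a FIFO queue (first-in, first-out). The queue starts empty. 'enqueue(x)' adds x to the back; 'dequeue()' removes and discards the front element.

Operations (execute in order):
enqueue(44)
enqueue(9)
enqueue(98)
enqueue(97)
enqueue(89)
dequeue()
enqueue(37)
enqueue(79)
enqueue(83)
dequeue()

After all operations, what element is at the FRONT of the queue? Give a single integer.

enqueue(44): queue = [44]
enqueue(9): queue = [44, 9]
enqueue(98): queue = [44, 9, 98]
enqueue(97): queue = [44, 9, 98, 97]
enqueue(89): queue = [44, 9, 98, 97, 89]
dequeue(): queue = [9, 98, 97, 89]
enqueue(37): queue = [9, 98, 97, 89, 37]
enqueue(79): queue = [9, 98, 97, 89, 37, 79]
enqueue(83): queue = [9, 98, 97, 89, 37, 79, 83]
dequeue(): queue = [98, 97, 89, 37, 79, 83]

Answer: 98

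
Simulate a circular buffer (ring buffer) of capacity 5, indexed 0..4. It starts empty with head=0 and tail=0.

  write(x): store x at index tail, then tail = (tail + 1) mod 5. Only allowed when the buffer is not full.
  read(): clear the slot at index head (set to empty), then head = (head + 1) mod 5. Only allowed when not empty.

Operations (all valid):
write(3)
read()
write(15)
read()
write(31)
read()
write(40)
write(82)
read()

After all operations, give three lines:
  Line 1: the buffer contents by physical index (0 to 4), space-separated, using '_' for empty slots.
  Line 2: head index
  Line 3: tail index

Answer: _ _ _ _ 82
4
0

Derivation:
write(3): buf=[3 _ _ _ _], head=0, tail=1, size=1
read(): buf=[_ _ _ _ _], head=1, tail=1, size=0
write(15): buf=[_ 15 _ _ _], head=1, tail=2, size=1
read(): buf=[_ _ _ _ _], head=2, tail=2, size=0
write(31): buf=[_ _ 31 _ _], head=2, tail=3, size=1
read(): buf=[_ _ _ _ _], head=3, tail=3, size=0
write(40): buf=[_ _ _ 40 _], head=3, tail=4, size=1
write(82): buf=[_ _ _ 40 82], head=3, tail=0, size=2
read(): buf=[_ _ _ _ 82], head=4, tail=0, size=1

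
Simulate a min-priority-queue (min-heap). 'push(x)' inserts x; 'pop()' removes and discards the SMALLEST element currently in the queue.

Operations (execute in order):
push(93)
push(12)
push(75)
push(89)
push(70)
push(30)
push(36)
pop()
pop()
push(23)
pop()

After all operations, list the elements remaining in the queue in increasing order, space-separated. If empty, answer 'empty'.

Answer: 36 70 75 89 93

Derivation:
push(93): heap contents = [93]
push(12): heap contents = [12, 93]
push(75): heap contents = [12, 75, 93]
push(89): heap contents = [12, 75, 89, 93]
push(70): heap contents = [12, 70, 75, 89, 93]
push(30): heap contents = [12, 30, 70, 75, 89, 93]
push(36): heap contents = [12, 30, 36, 70, 75, 89, 93]
pop() → 12: heap contents = [30, 36, 70, 75, 89, 93]
pop() → 30: heap contents = [36, 70, 75, 89, 93]
push(23): heap contents = [23, 36, 70, 75, 89, 93]
pop() → 23: heap contents = [36, 70, 75, 89, 93]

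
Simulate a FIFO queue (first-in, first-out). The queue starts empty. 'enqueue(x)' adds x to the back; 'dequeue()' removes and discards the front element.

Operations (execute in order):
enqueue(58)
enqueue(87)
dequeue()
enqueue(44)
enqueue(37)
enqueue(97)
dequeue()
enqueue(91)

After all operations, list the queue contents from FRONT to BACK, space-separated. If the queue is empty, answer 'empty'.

Answer: 44 37 97 91

Derivation:
enqueue(58): [58]
enqueue(87): [58, 87]
dequeue(): [87]
enqueue(44): [87, 44]
enqueue(37): [87, 44, 37]
enqueue(97): [87, 44, 37, 97]
dequeue(): [44, 37, 97]
enqueue(91): [44, 37, 97, 91]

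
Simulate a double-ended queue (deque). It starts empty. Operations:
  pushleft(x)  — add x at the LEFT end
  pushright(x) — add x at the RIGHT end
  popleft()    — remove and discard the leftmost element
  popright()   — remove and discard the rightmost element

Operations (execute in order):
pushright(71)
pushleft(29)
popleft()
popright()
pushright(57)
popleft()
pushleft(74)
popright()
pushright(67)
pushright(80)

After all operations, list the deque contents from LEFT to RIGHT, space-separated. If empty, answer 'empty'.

Answer: 67 80

Derivation:
pushright(71): [71]
pushleft(29): [29, 71]
popleft(): [71]
popright(): []
pushright(57): [57]
popleft(): []
pushleft(74): [74]
popright(): []
pushright(67): [67]
pushright(80): [67, 80]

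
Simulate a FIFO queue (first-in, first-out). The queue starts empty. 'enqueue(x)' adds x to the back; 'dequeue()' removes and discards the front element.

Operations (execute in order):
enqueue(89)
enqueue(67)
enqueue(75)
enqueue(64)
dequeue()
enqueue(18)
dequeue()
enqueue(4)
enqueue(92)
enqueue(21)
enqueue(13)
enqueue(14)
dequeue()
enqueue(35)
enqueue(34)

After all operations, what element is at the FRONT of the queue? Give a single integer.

enqueue(89): queue = [89]
enqueue(67): queue = [89, 67]
enqueue(75): queue = [89, 67, 75]
enqueue(64): queue = [89, 67, 75, 64]
dequeue(): queue = [67, 75, 64]
enqueue(18): queue = [67, 75, 64, 18]
dequeue(): queue = [75, 64, 18]
enqueue(4): queue = [75, 64, 18, 4]
enqueue(92): queue = [75, 64, 18, 4, 92]
enqueue(21): queue = [75, 64, 18, 4, 92, 21]
enqueue(13): queue = [75, 64, 18, 4, 92, 21, 13]
enqueue(14): queue = [75, 64, 18, 4, 92, 21, 13, 14]
dequeue(): queue = [64, 18, 4, 92, 21, 13, 14]
enqueue(35): queue = [64, 18, 4, 92, 21, 13, 14, 35]
enqueue(34): queue = [64, 18, 4, 92, 21, 13, 14, 35, 34]

Answer: 64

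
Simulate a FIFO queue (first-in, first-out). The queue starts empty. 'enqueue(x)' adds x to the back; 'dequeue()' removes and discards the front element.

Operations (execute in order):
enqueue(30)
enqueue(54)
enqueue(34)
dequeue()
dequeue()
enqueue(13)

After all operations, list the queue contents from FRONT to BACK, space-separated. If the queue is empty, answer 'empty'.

Answer: 34 13

Derivation:
enqueue(30): [30]
enqueue(54): [30, 54]
enqueue(34): [30, 54, 34]
dequeue(): [54, 34]
dequeue(): [34]
enqueue(13): [34, 13]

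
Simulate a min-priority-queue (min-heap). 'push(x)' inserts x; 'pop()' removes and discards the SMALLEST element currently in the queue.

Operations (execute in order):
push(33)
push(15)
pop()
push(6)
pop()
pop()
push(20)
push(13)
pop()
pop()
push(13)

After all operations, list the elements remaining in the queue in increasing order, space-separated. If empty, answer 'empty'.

push(33): heap contents = [33]
push(15): heap contents = [15, 33]
pop() → 15: heap contents = [33]
push(6): heap contents = [6, 33]
pop() → 6: heap contents = [33]
pop() → 33: heap contents = []
push(20): heap contents = [20]
push(13): heap contents = [13, 20]
pop() → 13: heap contents = [20]
pop() → 20: heap contents = []
push(13): heap contents = [13]

Answer: 13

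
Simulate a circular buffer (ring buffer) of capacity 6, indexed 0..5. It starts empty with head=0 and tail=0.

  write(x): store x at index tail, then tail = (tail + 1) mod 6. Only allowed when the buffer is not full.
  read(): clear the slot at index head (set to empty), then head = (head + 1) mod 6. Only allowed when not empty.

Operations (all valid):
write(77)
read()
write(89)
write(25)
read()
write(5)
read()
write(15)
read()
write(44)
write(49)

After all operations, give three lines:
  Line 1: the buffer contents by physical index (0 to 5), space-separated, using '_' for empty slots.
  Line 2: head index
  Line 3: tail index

Answer: 49 _ _ _ 15 44
4
1

Derivation:
write(77): buf=[77 _ _ _ _ _], head=0, tail=1, size=1
read(): buf=[_ _ _ _ _ _], head=1, tail=1, size=0
write(89): buf=[_ 89 _ _ _ _], head=1, tail=2, size=1
write(25): buf=[_ 89 25 _ _ _], head=1, tail=3, size=2
read(): buf=[_ _ 25 _ _ _], head=2, tail=3, size=1
write(5): buf=[_ _ 25 5 _ _], head=2, tail=4, size=2
read(): buf=[_ _ _ 5 _ _], head=3, tail=4, size=1
write(15): buf=[_ _ _ 5 15 _], head=3, tail=5, size=2
read(): buf=[_ _ _ _ 15 _], head=4, tail=5, size=1
write(44): buf=[_ _ _ _ 15 44], head=4, tail=0, size=2
write(49): buf=[49 _ _ _ 15 44], head=4, tail=1, size=3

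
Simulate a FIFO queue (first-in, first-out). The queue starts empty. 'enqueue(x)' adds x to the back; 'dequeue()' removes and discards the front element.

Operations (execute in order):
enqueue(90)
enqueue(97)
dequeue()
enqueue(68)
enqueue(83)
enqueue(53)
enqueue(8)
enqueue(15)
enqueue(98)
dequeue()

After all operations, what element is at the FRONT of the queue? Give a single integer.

enqueue(90): queue = [90]
enqueue(97): queue = [90, 97]
dequeue(): queue = [97]
enqueue(68): queue = [97, 68]
enqueue(83): queue = [97, 68, 83]
enqueue(53): queue = [97, 68, 83, 53]
enqueue(8): queue = [97, 68, 83, 53, 8]
enqueue(15): queue = [97, 68, 83, 53, 8, 15]
enqueue(98): queue = [97, 68, 83, 53, 8, 15, 98]
dequeue(): queue = [68, 83, 53, 8, 15, 98]

Answer: 68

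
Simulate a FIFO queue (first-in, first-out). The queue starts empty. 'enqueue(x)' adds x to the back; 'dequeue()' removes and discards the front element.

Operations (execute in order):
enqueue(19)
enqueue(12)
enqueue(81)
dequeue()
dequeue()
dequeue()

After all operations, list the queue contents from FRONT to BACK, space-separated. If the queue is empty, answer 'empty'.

Answer: empty

Derivation:
enqueue(19): [19]
enqueue(12): [19, 12]
enqueue(81): [19, 12, 81]
dequeue(): [12, 81]
dequeue(): [81]
dequeue(): []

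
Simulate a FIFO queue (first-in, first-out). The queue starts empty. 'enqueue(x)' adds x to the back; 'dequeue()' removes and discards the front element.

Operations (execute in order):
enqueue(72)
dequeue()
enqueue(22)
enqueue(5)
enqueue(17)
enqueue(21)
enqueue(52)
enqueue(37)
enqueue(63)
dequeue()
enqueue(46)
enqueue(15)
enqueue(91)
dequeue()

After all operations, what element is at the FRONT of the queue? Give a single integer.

Answer: 17

Derivation:
enqueue(72): queue = [72]
dequeue(): queue = []
enqueue(22): queue = [22]
enqueue(5): queue = [22, 5]
enqueue(17): queue = [22, 5, 17]
enqueue(21): queue = [22, 5, 17, 21]
enqueue(52): queue = [22, 5, 17, 21, 52]
enqueue(37): queue = [22, 5, 17, 21, 52, 37]
enqueue(63): queue = [22, 5, 17, 21, 52, 37, 63]
dequeue(): queue = [5, 17, 21, 52, 37, 63]
enqueue(46): queue = [5, 17, 21, 52, 37, 63, 46]
enqueue(15): queue = [5, 17, 21, 52, 37, 63, 46, 15]
enqueue(91): queue = [5, 17, 21, 52, 37, 63, 46, 15, 91]
dequeue(): queue = [17, 21, 52, 37, 63, 46, 15, 91]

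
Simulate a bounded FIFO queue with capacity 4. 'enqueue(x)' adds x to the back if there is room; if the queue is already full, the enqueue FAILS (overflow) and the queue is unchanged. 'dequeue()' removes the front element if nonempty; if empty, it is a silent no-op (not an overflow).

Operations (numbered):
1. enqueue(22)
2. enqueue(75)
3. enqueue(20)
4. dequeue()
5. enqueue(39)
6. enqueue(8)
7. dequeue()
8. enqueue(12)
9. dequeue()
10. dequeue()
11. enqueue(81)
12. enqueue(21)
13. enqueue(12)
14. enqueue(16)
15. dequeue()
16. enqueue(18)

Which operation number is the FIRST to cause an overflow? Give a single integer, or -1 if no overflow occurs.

Answer: 13

Derivation:
1. enqueue(22): size=1
2. enqueue(75): size=2
3. enqueue(20): size=3
4. dequeue(): size=2
5. enqueue(39): size=3
6. enqueue(8): size=4
7. dequeue(): size=3
8. enqueue(12): size=4
9. dequeue(): size=3
10. dequeue(): size=2
11. enqueue(81): size=3
12. enqueue(21): size=4
13. enqueue(12): size=4=cap → OVERFLOW (fail)
14. enqueue(16): size=4=cap → OVERFLOW (fail)
15. dequeue(): size=3
16. enqueue(18): size=4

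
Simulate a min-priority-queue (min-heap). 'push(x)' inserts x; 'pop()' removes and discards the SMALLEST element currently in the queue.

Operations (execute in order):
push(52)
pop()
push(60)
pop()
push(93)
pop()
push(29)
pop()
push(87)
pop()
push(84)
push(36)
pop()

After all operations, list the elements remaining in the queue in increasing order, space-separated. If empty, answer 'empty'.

push(52): heap contents = [52]
pop() → 52: heap contents = []
push(60): heap contents = [60]
pop() → 60: heap contents = []
push(93): heap contents = [93]
pop() → 93: heap contents = []
push(29): heap contents = [29]
pop() → 29: heap contents = []
push(87): heap contents = [87]
pop() → 87: heap contents = []
push(84): heap contents = [84]
push(36): heap contents = [36, 84]
pop() → 36: heap contents = [84]

Answer: 84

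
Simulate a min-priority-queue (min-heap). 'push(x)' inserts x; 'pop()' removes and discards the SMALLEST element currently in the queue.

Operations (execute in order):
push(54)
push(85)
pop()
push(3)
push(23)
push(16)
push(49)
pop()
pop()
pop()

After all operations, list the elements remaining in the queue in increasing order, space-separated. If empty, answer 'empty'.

Answer: 49 85

Derivation:
push(54): heap contents = [54]
push(85): heap contents = [54, 85]
pop() → 54: heap contents = [85]
push(3): heap contents = [3, 85]
push(23): heap contents = [3, 23, 85]
push(16): heap contents = [3, 16, 23, 85]
push(49): heap contents = [3, 16, 23, 49, 85]
pop() → 3: heap contents = [16, 23, 49, 85]
pop() → 16: heap contents = [23, 49, 85]
pop() → 23: heap contents = [49, 85]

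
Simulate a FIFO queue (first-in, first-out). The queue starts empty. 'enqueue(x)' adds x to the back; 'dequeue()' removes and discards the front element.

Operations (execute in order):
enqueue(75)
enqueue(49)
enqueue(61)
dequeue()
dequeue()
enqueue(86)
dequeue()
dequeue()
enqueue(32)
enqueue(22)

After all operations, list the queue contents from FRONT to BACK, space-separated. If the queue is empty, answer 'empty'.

Answer: 32 22

Derivation:
enqueue(75): [75]
enqueue(49): [75, 49]
enqueue(61): [75, 49, 61]
dequeue(): [49, 61]
dequeue(): [61]
enqueue(86): [61, 86]
dequeue(): [86]
dequeue(): []
enqueue(32): [32]
enqueue(22): [32, 22]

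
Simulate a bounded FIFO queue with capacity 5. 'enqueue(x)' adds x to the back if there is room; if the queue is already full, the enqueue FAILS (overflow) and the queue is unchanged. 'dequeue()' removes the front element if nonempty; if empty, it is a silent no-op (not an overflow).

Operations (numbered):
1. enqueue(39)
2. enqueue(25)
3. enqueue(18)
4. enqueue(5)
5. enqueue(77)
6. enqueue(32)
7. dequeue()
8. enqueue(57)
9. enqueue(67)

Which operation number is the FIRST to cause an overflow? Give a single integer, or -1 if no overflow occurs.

Answer: 6

Derivation:
1. enqueue(39): size=1
2. enqueue(25): size=2
3. enqueue(18): size=3
4. enqueue(5): size=4
5. enqueue(77): size=5
6. enqueue(32): size=5=cap → OVERFLOW (fail)
7. dequeue(): size=4
8. enqueue(57): size=5
9. enqueue(67): size=5=cap → OVERFLOW (fail)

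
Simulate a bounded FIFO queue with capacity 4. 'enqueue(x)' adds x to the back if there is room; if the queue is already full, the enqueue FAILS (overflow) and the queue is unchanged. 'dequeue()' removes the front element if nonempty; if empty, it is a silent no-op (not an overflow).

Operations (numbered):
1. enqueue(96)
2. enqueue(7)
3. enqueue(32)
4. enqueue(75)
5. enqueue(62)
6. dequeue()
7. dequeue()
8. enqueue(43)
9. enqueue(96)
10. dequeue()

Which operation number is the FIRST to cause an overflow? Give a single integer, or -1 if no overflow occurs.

1. enqueue(96): size=1
2. enqueue(7): size=2
3. enqueue(32): size=3
4. enqueue(75): size=4
5. enqueue(62): size=4=cap → OVERFLOW (fail)
6. dequeue(): size=3
7. dequeue(): size=2
8. enqueue(43): size=3
9. enqueue(96): size=4
10. dequeue(): size=3

Answer: 5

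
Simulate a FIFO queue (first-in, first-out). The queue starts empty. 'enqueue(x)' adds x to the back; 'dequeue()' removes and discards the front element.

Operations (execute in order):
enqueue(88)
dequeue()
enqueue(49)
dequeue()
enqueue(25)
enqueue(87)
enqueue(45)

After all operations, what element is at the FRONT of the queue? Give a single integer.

enqueue(88): queue = [88]
dequeue(): queue = []
enqueue(49): queue = [49]
dequeue(): queue = []
enqueue(25): queue = [25]
enqueue(87): queue = [25, 87]
enqueue(45): queue = [25, 87, 45]

Answer: 25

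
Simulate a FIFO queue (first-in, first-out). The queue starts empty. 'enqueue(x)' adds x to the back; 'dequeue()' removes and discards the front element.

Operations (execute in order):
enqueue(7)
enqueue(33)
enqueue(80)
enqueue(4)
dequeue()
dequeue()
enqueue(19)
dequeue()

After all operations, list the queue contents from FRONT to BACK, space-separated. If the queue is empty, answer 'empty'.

Answer: 4 19

Derivation:
enqueue(7): [7]
enqueue(33): [7, 33]
enqueue(80): [7, 33, 80]
enqueue(4): [7, 33, 80, 4]
dequeue(): [33, 80, 4]
dequeue(): [80, 4]
enqueue(19): [80, 4, 19]
dequeue(): [4, 19]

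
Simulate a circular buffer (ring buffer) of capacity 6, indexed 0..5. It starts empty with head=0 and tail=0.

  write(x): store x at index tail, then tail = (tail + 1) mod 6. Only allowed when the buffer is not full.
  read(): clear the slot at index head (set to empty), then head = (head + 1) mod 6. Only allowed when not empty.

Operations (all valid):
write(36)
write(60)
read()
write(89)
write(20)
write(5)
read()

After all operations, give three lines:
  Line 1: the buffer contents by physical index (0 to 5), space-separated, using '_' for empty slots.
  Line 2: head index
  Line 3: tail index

write(36): buf=[36 _ _ _ _ _], head=0, tail=1, size=1
write(60): buf=[36 60 _ _ _ _], head=0, tail=2, size=2
read(): buf=[_ 60 _ _ _ _], head=1, tail=2, size=1
write(89): buf=[_ 60 89 _ _ _], head=1, tail=3, size=2
write(20): buf=[_ 60 89 20 _ _], head=1, tail=4, size=3
write(5): buf=[_ 60 89 20 5 _], head=1, tail=5, size=4
read(): buf=[_ _ 89 20 5 _], head=2, tail=5, size=3

Answer: _ _ 89 20 5 _
2
5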